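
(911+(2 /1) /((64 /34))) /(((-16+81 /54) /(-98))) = 715057 /116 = 6164.28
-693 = -693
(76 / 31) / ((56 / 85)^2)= 137275 / 24304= 5.65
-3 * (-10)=30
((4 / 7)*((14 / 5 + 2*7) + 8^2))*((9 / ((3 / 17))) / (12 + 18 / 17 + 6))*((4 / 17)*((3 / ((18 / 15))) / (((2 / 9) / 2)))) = 13736 / 21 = 654.10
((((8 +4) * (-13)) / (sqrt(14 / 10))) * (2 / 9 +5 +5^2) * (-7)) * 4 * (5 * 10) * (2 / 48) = 232436.20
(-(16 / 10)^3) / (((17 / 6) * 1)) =-3072 / 2125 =-1.45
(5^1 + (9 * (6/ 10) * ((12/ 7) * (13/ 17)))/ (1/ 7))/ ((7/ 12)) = 55644/ 595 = 93.52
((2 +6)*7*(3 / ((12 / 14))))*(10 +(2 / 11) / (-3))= 64288 / 33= 1948.12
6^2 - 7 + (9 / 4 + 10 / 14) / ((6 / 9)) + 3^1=2041 / 56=36.45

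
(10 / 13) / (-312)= -5 / 2028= -0.00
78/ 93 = 26/ 31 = 0.84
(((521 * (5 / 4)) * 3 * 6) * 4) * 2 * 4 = 375120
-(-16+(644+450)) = -1078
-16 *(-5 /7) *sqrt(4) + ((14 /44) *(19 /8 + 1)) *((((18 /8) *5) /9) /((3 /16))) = 9245 /308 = 30.02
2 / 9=0.22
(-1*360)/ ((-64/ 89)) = 4005/ 8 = 500.62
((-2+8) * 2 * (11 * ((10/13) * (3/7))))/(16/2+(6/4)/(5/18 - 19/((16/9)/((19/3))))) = 87363/16016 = 5.45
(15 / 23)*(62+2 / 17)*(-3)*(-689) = 32741280 / 391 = 83737.29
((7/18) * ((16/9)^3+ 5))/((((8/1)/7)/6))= 379309/17496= 21.68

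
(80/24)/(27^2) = 0.00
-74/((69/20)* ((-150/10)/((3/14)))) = 148/483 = 0.31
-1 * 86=-86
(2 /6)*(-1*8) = -8 /3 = -2.67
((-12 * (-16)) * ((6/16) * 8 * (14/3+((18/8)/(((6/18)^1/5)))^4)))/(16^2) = 2989366377/1024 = 2919303.10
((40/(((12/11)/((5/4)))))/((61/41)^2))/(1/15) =2311375/7442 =310.59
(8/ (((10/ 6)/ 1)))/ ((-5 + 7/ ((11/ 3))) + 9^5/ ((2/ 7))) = 528/ 22733525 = 0.00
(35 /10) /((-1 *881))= -7 /1762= -0.00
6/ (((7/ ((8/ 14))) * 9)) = 8/ 147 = 0.05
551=551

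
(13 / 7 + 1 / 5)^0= 1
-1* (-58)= 58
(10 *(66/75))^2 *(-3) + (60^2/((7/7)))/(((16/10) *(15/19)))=65442/25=2617.68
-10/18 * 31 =-155/9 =-17.22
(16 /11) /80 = 1 /55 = 0.02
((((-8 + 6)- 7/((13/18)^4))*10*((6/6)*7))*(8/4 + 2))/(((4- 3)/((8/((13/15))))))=-26609654400/371293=-71667.54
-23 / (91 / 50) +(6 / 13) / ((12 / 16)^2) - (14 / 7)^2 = -4318 / 273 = -15.82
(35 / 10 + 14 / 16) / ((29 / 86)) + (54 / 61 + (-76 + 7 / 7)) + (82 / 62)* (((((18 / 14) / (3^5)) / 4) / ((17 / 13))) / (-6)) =-61.14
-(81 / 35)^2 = -6561 / 1225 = -5.36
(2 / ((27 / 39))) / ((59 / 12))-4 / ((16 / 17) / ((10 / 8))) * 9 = -133741 / 2832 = -47.22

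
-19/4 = -4.75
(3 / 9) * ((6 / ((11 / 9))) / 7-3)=-59 / 77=-0.77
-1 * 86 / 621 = -86 / 621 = -0.14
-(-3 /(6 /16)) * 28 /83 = 224 /83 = 2.70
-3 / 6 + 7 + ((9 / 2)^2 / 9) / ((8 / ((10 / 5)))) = 113 / 16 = 7.06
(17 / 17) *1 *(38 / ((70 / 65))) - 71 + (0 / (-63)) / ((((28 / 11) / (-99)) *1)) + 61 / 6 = -1073 / 42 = -25.55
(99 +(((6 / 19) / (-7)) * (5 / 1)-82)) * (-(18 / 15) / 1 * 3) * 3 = -120474 / 665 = -181.16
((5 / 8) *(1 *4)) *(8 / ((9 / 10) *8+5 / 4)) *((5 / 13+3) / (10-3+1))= 2200 / 2197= 1.00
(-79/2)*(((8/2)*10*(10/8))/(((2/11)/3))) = -32587.50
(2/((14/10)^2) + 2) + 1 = 197/49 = 4.02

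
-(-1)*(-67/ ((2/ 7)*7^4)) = -67/ 686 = -0.10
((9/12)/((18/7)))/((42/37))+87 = 12565/144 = 87.26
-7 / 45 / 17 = -7 / 765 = -0.01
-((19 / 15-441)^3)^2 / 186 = -41176922611798174926848 / 1059328125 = -38870791438486.71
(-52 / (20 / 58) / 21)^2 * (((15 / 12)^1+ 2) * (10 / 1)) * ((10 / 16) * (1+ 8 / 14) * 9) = 20324447 / 1372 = 14813.74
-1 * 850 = -850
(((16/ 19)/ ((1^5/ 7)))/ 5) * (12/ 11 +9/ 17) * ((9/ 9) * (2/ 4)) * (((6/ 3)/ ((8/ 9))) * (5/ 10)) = 1.07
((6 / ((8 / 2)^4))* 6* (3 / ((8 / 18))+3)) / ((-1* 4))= -351 / 1024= -0.34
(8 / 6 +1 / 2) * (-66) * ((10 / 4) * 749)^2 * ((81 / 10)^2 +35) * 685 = -467822091490985 / 16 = -29238880718186.56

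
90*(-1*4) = -360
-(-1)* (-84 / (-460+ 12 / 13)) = 273 / 1492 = 0.18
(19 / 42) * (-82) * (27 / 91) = -7011 / 637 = -11.01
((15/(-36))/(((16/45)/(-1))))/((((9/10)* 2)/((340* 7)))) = 74375/48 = 1549.48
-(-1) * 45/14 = 3.21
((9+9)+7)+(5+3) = 33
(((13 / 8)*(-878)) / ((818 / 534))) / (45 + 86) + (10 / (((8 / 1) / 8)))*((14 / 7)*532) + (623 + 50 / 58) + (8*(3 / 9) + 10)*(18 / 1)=71379618123 / 6215164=11484.75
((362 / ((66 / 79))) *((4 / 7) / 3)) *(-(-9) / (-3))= -57196 / 231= -247.60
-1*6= -6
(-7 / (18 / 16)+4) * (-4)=80 / 9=8.89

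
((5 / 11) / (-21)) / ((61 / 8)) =-40 / 14091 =-0.00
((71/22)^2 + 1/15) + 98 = 787579/7260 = 108.48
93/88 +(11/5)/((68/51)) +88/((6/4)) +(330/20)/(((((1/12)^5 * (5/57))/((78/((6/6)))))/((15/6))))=12047684095093/1320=9127033405.37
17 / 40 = 0.42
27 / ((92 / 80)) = 540 / 23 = 23.48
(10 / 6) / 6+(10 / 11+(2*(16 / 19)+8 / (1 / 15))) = 462241 / 3762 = 122.87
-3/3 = -1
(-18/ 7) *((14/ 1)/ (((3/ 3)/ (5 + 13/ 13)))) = -216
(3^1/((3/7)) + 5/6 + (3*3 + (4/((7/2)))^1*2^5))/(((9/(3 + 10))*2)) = 29159/756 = 38.57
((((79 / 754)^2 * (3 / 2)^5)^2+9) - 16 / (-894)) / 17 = 1335158047369387607 / 2515021978320224256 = 0.53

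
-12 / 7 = -1.71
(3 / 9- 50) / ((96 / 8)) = -149 / 36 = -4.14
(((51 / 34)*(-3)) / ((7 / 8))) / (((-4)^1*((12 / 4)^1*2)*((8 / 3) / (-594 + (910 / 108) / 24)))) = -769369 / 16128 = -47.70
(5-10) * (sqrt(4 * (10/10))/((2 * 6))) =-5/6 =-0.83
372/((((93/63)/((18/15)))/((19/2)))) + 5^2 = 14489/5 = 2897.80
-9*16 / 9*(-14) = 224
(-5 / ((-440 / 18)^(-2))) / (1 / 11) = -2662000 / 81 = -32864.20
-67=-67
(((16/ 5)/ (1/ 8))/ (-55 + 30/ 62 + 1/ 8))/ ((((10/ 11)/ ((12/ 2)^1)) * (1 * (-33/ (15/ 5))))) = 95232/ 337225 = 0.28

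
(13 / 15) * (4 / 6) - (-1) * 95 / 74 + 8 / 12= 8419 / 3330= 2.53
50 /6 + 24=97 /3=32.33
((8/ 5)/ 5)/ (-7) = -8/ 175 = -0.05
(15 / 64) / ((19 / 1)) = 15 / 1216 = 0.01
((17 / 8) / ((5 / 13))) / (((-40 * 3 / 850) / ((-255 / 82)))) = 319345 / 2624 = 121.70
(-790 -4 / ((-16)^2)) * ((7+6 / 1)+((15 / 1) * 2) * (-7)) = 9960517 / 64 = 155633.08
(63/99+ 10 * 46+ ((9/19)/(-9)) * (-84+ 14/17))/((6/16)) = 1240.04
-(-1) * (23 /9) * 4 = 92 /9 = 10.22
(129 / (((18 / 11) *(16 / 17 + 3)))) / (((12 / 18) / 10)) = 40205 / 134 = 300.04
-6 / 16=-3 / 8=-0.38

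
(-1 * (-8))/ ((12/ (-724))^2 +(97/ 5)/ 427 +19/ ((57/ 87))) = 0.28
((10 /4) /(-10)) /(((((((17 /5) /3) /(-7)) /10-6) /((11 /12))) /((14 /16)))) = 13475 /404288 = 0.03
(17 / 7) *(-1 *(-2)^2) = -9.71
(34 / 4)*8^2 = 544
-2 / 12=-1 / 6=-0.17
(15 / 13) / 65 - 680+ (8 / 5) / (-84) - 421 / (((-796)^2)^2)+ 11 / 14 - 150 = -843913023287559779 / 1017724511880960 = -829.22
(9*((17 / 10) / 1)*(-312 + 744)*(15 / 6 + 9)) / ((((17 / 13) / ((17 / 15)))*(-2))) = -823446 / 25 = -32937.84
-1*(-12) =12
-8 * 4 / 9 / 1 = -32 / 9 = -3.56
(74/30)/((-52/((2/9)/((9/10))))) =-37/3159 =-0.01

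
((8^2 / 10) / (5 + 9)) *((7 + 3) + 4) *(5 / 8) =4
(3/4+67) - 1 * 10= 231/4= 57.75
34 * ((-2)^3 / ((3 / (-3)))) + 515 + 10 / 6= 2366 / 3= 788.67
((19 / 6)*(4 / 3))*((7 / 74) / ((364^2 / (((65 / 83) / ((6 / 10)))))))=475 / 120727152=0.00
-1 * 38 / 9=-38 / 9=-4.22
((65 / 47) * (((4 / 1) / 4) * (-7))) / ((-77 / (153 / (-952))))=-585 / 28952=-0.02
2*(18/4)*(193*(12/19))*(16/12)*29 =805968/19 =42419.37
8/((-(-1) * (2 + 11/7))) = 2.24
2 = 2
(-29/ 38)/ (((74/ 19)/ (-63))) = 1827/ 148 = 12.34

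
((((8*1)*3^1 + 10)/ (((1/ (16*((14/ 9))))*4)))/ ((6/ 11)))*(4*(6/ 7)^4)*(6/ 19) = 1723392/ 6517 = 264.45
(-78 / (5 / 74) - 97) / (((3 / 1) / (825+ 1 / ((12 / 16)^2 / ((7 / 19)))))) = -344408.21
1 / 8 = 0.12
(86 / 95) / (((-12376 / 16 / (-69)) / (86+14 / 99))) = 2595136 / 373065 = 6.96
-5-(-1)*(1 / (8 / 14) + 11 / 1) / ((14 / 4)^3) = -4.70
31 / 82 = 0.38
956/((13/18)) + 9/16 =275445/208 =1324.25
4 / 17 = 0.24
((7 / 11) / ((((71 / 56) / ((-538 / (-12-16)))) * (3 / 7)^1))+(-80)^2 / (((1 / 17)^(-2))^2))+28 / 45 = 68104783288 / 2935345545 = 23.20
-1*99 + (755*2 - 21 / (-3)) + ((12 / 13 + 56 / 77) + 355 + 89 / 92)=23360027 / 13156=1775.62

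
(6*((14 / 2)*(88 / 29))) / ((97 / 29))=3696 / 97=38.10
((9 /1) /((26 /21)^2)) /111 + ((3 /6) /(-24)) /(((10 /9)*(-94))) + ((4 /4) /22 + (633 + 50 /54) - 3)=631.02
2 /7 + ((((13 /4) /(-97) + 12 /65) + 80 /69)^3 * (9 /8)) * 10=83964331260081254953 /3278898978838828800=25.61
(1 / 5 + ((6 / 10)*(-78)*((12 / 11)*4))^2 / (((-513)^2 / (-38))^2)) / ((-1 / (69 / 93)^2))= -84592109101 / 765038862225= -0.11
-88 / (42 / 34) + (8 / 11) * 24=-12424 / 231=-53.78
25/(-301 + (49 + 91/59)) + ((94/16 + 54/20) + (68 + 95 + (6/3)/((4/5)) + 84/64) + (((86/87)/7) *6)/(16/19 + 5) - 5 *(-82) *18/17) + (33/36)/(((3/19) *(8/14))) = 60134815153549/97037012520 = 619.71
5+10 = 15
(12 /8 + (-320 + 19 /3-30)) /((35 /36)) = -351.94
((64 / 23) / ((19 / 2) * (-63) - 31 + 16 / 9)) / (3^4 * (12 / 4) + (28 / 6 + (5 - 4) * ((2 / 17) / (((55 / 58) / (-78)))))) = -3231360 / 173483749997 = -0.00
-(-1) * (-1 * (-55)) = 55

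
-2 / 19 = -0.11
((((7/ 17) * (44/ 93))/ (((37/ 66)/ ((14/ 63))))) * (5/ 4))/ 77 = 220/ 175491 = 0.00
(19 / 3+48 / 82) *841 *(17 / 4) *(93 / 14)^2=35076731601 / 32144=1091237.29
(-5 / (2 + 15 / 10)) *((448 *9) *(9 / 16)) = -3240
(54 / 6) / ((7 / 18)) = 162 / 7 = 23.14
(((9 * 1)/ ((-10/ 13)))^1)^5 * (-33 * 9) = 6511570666029/ 100000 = 65115706.66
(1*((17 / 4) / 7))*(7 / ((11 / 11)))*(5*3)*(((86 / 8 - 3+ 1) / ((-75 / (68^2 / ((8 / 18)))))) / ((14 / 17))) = -751689 / 8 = -93961.12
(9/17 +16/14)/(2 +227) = 199/27251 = 0.01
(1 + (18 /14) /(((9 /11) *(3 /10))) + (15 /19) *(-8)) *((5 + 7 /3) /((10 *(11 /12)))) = -124 /1995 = -0.06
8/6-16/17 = 20/51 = 0.39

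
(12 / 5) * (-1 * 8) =-96 / 5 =-19.20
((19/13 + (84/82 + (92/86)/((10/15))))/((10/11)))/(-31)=-515636/3552445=-0.15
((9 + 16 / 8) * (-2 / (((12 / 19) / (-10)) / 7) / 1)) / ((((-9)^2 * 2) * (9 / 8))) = 29260 / 2187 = 13.38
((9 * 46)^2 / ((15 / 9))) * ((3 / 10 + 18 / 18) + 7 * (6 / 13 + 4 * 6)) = 5766361326 / 325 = 17742650.23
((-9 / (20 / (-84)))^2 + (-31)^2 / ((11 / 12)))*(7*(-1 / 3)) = -1589539 / 275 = -5780.14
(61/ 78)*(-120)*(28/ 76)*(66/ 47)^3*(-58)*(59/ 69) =2800582868160/ 589818463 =4748.21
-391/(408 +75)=-17/21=-0.81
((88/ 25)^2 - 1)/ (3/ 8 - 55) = -56952/ 273125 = -0.21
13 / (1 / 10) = 130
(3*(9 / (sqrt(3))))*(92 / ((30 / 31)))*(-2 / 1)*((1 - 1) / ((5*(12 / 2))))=0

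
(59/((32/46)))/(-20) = -4.24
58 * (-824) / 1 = -47792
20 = 20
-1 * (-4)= 4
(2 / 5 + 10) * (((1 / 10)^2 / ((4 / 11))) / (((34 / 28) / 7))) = 7007 / 4250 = 1.65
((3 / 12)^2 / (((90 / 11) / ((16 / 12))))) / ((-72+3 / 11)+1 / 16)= -242 / 1702755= -0.00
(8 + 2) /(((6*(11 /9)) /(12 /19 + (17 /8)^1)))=6285 /1672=3.76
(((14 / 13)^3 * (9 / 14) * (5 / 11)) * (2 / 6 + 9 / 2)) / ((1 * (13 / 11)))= 42630 / 28561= 1.49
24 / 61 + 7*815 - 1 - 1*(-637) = 386825 / 61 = 6341.39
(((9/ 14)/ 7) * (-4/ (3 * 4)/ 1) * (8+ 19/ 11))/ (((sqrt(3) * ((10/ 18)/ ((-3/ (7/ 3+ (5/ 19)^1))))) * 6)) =54891 * sqrt(3)/ 1595440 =0.06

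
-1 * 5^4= -625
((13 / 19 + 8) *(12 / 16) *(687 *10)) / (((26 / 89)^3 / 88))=13185440564175 / 83486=157935948.11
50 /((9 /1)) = 50 /9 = 5.56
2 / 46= 1 / 23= 0.04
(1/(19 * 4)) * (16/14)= 2/133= 0.02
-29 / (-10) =29 / 10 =2.90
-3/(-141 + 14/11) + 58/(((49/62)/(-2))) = -11052487/75313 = -146.75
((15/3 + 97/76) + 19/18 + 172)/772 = 122663/528048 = 0.23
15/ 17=0.88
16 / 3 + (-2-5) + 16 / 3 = 11 / 3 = 3.67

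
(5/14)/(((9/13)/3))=65/42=1.55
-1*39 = -39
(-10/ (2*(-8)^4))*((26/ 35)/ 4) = -13/ 57344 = -0.00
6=6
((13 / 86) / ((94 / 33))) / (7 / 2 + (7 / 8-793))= -286 / 4250163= -0.00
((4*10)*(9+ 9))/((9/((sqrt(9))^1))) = 240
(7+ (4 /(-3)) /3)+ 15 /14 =961 /126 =7.63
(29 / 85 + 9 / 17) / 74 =1 / 85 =0.01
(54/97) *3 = 162/97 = 1.67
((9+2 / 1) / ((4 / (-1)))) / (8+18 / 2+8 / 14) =-77 / 492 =-0.16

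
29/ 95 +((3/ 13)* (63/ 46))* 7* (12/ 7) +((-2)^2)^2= 570881/ 28405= 20.10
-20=-20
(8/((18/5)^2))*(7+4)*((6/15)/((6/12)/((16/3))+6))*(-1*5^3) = -176000/3159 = -55.71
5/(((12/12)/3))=15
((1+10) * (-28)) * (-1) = 308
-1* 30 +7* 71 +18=485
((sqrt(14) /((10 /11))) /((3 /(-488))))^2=100853984 /225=448239.93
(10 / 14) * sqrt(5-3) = 5 * sqrt(2) / 7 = 1.01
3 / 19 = 0.16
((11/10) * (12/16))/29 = 33/1160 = 0.03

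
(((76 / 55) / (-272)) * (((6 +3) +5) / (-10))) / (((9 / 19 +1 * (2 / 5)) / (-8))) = -5054 / 77605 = -0.07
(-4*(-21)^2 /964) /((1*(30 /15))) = -441 /482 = -0.91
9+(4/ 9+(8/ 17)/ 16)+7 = 5041/ 306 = 16.47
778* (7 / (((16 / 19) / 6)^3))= 504280539 / 256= 1969845.86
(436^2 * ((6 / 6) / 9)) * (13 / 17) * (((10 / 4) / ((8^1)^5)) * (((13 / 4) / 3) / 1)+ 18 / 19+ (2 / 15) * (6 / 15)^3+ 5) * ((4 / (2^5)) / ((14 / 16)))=2863673103189301 / 208373760000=13742.96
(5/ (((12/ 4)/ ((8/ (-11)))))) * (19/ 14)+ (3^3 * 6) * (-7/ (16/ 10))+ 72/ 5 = -3215497/ 4620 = -696.00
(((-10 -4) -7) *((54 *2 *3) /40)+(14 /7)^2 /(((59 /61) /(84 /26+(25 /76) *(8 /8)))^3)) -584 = -137337711652028811 /247592156041360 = -554.69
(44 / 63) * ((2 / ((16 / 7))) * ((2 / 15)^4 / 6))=44 / 1366875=0.00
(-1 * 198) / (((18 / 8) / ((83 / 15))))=-486.93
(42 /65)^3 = 74088 /274625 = 0.27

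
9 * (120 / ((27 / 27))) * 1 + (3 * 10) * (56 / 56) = 1110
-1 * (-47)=47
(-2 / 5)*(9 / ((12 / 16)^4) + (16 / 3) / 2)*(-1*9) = 112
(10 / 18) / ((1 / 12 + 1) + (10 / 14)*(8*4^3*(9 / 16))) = 140 / 52113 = 0.00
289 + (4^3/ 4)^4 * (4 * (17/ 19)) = 4461939/ 19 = 234838.89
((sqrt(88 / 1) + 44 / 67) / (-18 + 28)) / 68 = 11 / 11390 + sqrt(22) / 340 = 0.01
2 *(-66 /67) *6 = -792 /67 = -11.82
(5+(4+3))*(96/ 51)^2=12288/ 289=42.52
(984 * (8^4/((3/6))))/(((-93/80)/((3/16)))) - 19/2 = -80609869/62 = -1300159.18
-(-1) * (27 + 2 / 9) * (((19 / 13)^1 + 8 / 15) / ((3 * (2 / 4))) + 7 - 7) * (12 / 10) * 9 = 390.99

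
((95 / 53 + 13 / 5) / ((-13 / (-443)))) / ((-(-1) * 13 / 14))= 7219128 / 44785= 161.20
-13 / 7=-1.86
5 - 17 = -12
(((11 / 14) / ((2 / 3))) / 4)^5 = 39135393 / 17623416832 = 0.00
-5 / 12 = -0.42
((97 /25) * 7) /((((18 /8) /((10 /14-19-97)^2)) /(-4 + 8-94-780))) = -4885235832 /35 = -139578166.63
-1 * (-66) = 66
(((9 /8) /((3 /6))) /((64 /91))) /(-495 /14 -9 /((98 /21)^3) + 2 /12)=-842751 /9293344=-0.09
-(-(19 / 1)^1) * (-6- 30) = -684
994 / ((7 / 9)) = 1278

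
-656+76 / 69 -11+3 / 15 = -229666 / 345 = -665.70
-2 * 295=-590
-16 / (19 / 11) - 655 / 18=-15613 / 342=-45.65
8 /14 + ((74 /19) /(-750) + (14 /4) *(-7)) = -2387393 /99750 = -23.93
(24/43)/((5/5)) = 0.56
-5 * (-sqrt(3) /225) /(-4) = -sqrt(3) /180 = -0.01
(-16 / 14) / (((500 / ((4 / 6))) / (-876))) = 1168 / 875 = 1.33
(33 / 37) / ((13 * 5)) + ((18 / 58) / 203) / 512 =0.01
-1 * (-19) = 19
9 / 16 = 0.56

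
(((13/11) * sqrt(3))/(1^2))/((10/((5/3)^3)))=325 * sqrt(3)/594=0.95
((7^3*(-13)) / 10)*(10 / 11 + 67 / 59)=-5917093 / 6490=-911.72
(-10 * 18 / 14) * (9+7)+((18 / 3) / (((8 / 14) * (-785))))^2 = -3549452913 / 17254300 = -205.71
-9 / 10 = -0.90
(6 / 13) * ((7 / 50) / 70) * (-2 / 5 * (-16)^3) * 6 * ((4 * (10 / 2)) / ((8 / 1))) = 36864 / 1625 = 22.69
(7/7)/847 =0.00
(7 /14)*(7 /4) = 7 /8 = 0.88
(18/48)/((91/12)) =9/182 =0.05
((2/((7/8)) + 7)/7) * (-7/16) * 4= -65/28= -2.32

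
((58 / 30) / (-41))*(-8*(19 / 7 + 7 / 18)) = 45356 / 38745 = 1.17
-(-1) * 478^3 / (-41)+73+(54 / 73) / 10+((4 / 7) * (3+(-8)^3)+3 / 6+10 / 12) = -837203695688 / 314265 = -2664005.52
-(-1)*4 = 4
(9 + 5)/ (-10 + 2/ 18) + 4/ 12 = -289/ 267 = -1.08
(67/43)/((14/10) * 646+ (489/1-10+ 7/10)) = 670/595163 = 0.00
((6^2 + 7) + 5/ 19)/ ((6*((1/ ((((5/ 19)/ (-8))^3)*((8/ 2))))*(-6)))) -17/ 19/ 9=-29798993/ 300259584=-0.10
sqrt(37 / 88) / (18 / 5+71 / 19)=95 * sqrt(814) / 30668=0.09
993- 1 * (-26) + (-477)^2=228548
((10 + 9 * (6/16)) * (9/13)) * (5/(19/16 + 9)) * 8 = 77040/2119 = 36.36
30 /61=0.49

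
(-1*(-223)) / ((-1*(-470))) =223 / 470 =0.47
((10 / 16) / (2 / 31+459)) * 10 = 775 / 56924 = 0.01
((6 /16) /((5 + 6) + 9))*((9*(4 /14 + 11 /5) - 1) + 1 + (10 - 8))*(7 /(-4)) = -2559 /3200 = -0.80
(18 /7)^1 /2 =1.29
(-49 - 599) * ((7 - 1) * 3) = -11664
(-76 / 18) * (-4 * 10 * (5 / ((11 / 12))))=30400 / 33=921.21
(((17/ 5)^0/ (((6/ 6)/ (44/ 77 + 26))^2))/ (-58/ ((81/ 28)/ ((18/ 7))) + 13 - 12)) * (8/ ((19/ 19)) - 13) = 311364/ 4459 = 69.83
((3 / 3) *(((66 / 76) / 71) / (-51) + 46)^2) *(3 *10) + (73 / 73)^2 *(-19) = 63460.34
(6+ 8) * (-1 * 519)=-7266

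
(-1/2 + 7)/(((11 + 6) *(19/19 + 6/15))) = 65/238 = 0.27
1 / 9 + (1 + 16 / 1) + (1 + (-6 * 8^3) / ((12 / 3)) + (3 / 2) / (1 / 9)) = -13255 / 18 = -736.39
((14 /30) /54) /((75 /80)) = 56 /6075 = 0.01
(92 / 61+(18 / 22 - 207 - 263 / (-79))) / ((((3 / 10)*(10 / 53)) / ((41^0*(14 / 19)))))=-7919418682 / 3021513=-2621.01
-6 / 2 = -3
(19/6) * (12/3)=38/3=12.67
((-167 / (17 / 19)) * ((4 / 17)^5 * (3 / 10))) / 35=-4873728 / 4224074575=-0.00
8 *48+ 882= 1266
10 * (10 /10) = 10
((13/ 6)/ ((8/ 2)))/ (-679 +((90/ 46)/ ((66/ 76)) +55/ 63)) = -69069/ 86182048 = -0.00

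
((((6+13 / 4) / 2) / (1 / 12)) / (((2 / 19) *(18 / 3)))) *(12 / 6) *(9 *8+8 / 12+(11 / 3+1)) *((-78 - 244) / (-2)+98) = 10560466 / 3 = 3520155.33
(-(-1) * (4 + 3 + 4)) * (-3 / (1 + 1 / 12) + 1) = -253 / 13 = -19.46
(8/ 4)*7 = 14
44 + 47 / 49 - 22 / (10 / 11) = 5086 / 245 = 20.76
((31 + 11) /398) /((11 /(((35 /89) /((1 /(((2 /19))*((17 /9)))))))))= 8330 /11104797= 0.00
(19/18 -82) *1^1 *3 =-1457/6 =-242.83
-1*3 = -3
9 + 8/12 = 29/3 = 9.67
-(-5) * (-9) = -45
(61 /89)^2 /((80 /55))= 40931 /126736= 0.32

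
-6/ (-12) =1/ 2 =0.50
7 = 7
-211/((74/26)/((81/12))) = -500.41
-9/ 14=-0.64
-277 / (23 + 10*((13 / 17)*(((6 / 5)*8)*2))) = -4709 / 2887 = -1.63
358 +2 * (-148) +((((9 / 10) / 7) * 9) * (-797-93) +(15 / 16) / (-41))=-4444505 / 4592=-967.88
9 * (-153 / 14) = -1377 / 14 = -98.36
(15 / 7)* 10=150 / 7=21.43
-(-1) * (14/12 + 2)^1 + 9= 73/6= 12.17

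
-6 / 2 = -3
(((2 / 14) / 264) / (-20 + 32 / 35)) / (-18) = 5 / 3174336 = 0.00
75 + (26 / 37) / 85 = 235901 / 3145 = 75.01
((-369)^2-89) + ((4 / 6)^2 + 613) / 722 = 884201377 / 6498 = 136072.85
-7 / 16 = -0.44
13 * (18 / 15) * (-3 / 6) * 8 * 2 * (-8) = 4992 / 5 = 998.40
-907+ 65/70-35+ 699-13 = -3571/14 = -255.07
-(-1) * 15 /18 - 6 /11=19 /66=0.29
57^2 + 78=3327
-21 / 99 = -7 / 33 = -0.21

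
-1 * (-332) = 332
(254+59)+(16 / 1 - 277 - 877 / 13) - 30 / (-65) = -15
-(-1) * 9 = 9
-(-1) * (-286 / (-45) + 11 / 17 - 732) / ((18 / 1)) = -554623 / 13770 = -40.28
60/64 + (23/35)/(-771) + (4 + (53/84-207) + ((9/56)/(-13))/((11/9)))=-592257109/2940080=-201.44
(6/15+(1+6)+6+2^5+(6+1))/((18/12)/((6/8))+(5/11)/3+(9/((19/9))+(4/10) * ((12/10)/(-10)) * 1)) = 2053425/249494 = 8.23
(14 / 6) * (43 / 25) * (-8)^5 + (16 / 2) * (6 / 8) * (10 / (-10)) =-9863618 / 75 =-131514.91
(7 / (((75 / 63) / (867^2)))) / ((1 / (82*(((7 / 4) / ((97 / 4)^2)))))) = 253704057768 / 235225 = 1078559.07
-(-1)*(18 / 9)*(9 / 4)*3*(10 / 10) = 27 / 2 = 13.50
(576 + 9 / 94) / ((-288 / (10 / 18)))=-30085 / 27072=-1.11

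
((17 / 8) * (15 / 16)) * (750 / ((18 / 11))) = 116875 / 128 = 913.09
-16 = -16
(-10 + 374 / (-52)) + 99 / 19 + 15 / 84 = -81631 / 6916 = -11.80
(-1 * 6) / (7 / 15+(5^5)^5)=-45 / 2235174179077148441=-0.00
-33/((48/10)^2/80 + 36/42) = -28.82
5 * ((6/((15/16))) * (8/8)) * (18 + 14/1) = 1024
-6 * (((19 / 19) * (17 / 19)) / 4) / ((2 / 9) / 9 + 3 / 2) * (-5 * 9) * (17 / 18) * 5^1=1755675 / 9386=187.05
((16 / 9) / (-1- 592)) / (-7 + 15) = -2 / 5337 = -0.00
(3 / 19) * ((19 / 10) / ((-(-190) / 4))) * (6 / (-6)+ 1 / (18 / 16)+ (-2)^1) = -0.01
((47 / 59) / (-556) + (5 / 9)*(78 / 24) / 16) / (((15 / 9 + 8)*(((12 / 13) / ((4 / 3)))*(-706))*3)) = -6841861 / 870431308416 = -0.00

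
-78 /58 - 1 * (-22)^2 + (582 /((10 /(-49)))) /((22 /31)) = -14367091 /3190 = -4503.79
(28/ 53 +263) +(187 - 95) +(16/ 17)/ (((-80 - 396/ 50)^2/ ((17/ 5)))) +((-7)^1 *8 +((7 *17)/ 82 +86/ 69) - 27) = 99683699779891/ 362188117074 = 275.23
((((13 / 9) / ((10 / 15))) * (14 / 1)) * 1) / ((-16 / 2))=-91 / 24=-3.79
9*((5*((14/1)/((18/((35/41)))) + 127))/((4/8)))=471080/41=11489.76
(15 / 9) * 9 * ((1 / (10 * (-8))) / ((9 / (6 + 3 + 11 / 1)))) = -5 / 12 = -0.42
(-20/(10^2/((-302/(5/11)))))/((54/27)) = 1661/25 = 66.44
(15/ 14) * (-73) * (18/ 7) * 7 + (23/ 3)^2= -84992/ 63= -1349.08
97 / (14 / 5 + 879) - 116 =-510959 / 4409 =-115.89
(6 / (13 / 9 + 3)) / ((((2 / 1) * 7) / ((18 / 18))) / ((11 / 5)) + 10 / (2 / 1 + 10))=891 / 4750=0.19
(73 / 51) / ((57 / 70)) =1.76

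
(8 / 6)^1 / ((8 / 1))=1 / 6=0.17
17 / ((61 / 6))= 102 / 61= 1.67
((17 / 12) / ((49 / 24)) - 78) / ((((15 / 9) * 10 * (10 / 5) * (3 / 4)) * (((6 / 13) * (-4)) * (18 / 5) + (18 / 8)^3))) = -3151616 / 4835565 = -0.65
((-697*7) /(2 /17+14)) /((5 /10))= -82943 /120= -691.19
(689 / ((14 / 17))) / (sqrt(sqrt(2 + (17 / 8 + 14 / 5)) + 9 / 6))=11713 * sqrt(5) / (7 * sqrt(30 + sqrt(2770)))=411.61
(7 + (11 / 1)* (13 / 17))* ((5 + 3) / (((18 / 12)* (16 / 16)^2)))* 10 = 41920 / 51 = 821.96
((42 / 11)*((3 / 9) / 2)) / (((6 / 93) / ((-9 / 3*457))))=-13523.05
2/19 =0.11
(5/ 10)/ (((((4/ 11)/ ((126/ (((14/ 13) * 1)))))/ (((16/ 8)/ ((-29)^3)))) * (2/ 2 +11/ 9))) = -11583/ 1951120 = -0.01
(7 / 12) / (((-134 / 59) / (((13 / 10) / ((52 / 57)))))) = -7847 / 21440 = -0.37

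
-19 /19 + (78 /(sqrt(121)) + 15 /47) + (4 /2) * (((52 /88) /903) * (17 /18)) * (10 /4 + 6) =107908091 /16806636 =6.42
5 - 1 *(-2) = 7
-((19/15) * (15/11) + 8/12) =-79/33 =-2.39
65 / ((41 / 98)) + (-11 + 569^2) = 13280120 / 41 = 323905.37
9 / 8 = 1.12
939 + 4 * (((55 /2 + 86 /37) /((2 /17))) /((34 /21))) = 115833 /74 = 1565.31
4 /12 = 1 /3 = 0.33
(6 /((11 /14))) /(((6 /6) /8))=672 /11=61.09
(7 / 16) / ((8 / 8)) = 7 / 16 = 0.44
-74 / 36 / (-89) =37 / 1602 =0.02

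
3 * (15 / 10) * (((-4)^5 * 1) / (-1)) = 4608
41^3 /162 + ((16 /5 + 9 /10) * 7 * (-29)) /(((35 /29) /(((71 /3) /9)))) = -1388.01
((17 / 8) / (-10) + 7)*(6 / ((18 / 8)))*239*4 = 86518 / 5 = 17303.60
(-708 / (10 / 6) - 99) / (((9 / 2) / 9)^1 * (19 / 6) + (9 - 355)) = 31428 / 20665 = 1.52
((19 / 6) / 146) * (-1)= -19 / 876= -0.02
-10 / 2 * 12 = -60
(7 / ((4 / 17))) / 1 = 119 / 4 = 29.75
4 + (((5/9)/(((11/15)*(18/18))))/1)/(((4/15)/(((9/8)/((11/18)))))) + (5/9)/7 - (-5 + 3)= 1379363/121968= 11.31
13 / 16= 0.81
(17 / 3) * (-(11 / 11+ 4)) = -28.33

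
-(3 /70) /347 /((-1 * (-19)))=-3 /461510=-0.00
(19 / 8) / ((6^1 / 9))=57 / 16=3.56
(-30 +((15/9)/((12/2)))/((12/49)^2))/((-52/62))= 2038405/67392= 30.25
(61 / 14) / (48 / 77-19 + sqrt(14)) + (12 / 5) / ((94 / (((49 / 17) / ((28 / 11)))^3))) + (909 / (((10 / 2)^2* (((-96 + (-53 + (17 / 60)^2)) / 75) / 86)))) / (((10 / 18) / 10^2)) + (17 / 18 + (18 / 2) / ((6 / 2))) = -96980523165224310952174661 / 342126226101943438560-51667* sqrt(14) / 3838438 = -283464.21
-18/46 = -9/23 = -0.39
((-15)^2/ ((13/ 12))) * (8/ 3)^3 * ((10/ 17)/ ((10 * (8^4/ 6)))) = 75/ 221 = 0.34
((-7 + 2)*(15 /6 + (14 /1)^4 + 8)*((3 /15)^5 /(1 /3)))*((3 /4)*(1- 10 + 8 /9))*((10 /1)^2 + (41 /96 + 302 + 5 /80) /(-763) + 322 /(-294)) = 1927671597593 /17440000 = 110531.63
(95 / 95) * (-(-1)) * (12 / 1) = 12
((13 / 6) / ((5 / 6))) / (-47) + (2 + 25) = 6332 / 235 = 26.94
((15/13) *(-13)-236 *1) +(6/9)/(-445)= -335087/1335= -251.00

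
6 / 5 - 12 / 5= -6 / 5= -1.20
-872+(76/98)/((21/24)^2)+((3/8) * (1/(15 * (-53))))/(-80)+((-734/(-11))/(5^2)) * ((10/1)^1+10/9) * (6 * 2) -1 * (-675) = 2148611429633/13437916800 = 159.89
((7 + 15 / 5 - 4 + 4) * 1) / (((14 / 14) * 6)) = 5 / 3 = 1.67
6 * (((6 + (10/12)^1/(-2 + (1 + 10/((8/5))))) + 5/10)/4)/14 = 839/1176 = 0.71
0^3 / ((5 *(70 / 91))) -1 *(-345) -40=305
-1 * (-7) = 7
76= 76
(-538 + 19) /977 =-519 /977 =-0.53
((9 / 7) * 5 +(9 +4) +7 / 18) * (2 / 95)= 2497 / 5985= 0.42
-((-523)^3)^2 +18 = -20464923860814871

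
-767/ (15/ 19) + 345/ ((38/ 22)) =-219962/ 285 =-771.80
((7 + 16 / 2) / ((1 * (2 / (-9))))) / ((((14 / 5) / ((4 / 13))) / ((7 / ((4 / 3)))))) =-2025 / 52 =-38.94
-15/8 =-1.88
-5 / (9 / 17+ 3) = -1.42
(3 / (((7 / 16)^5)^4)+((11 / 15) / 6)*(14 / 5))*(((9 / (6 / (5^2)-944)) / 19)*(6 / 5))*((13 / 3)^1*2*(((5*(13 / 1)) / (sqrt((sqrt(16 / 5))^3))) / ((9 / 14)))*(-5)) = 689541069554377922177159981065*5^(3 / 4) / 45989686143631663046082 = 50133404.23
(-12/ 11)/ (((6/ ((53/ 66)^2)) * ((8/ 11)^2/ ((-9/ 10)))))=2809/ 14080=0.20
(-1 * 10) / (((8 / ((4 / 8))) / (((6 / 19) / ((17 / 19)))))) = -15 / 68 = -0.22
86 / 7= 12.29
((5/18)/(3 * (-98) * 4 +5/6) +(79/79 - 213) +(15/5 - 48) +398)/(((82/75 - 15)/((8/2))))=-298256800/7354193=-40.56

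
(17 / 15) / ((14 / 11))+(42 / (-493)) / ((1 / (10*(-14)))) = 1326991 / 103530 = 12.82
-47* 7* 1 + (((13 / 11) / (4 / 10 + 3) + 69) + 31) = -42758 / 187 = -228.65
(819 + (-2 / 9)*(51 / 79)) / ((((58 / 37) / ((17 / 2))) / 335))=40893249335 / 27492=1487459.96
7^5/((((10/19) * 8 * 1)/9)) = 2873997/80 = 35924.96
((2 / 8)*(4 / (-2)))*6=-3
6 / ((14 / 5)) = 15 / 7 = 2.14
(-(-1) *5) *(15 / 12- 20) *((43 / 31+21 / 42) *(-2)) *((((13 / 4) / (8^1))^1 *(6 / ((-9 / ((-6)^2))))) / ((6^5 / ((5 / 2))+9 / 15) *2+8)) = -342225 / 618016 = -0.55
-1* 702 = -702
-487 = -487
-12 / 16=-3 / 4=-0.75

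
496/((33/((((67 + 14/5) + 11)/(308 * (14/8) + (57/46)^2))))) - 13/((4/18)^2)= -197028789709/754890180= -261.00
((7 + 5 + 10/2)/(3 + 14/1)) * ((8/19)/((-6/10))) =-40/57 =-0.70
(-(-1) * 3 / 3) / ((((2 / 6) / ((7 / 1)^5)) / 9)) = 453789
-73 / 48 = -1.52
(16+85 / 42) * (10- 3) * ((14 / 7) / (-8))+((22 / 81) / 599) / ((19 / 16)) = -232613443 / 7374888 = -31.54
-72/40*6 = -10.80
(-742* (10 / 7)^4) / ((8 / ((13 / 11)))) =-1722500 / 3773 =-456.53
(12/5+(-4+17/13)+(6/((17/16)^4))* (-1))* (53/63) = -1438734767/342018495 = -4.21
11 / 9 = 1.22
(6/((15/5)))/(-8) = -1/4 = -0.25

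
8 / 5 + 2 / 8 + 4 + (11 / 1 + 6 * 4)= 817 / 20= 40.85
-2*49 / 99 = -98 / 99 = -0.99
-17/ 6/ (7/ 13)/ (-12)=221/ 504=0.44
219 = 219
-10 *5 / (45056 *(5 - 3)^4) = -25 / 360448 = -0.00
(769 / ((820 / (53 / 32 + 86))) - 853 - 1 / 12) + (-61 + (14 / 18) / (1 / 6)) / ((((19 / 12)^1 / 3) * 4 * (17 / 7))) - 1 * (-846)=326138905 / 5085312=64.13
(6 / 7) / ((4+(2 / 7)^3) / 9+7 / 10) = 8820 / 11803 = 0.75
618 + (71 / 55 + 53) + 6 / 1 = 37306 / 55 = 678.29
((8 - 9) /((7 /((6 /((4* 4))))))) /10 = -3 /560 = -0.01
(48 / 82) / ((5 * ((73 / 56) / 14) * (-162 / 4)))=-12544 / 404055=-0.03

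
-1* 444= -444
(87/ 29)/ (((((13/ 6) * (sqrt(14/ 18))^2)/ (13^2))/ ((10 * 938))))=2822040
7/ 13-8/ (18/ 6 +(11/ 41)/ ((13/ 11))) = -5424/ 2795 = -1.94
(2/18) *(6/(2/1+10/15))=1/4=0.25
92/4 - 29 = -6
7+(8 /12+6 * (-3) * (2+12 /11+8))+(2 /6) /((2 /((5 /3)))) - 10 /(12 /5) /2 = -76735 /396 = -193.78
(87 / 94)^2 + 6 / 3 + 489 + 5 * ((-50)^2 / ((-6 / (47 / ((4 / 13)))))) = -8422580615 / 26508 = -317737.31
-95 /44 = -2.16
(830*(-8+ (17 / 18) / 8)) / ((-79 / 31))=14601775 / 5688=2567.12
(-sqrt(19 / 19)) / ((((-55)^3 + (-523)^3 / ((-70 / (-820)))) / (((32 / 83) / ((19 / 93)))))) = 20832 / 18500937136063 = 0.00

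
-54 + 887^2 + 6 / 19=14947591 / 19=786715.32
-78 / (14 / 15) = -585 / 7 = -83.57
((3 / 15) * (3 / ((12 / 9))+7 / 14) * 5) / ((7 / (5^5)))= 34375 / 28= 1227.68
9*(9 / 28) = 81 / 28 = 2.89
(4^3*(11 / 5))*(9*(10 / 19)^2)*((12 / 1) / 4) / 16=23760 / 361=65.82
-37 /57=-0.65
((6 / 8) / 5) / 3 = 1 / 20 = 0.05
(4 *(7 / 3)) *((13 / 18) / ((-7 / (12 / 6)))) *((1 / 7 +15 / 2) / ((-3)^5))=2782 / 45927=0.06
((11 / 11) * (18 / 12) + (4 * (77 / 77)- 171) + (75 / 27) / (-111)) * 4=-661438 / 999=-662.10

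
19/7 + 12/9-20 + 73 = 1198/21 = 57.05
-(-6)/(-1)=-6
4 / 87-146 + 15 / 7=-87581 / 609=-143.81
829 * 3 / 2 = 2487 / 2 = 1243.50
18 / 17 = 1.06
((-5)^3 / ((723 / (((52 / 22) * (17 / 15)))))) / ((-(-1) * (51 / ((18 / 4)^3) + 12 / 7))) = -1044225 / 5127034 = -0.20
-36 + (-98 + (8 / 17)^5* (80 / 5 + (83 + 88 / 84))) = -3926632030 / 29816997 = -131.69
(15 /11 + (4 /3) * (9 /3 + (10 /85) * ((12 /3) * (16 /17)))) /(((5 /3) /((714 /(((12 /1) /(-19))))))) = -1510481 /374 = -4038.72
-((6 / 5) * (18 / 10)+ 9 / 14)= -981 / 350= -2.80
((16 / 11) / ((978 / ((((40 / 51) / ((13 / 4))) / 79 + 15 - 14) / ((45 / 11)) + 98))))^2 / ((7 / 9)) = 3431696288541921856 / 125015794737418760175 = 0.03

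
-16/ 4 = -4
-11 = -11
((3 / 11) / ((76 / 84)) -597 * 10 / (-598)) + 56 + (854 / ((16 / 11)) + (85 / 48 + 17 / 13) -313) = 1030316329 / 2999568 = 343.49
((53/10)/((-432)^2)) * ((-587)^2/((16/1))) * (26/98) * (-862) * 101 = -10334609432771/731566080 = -14126.69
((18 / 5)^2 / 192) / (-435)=-9 / 58000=-0.00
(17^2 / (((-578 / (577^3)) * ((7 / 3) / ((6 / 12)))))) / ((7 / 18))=-5186700891 / 98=-52925519.30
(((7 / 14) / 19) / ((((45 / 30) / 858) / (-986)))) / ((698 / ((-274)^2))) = -10585565848 / 6631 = -1596375.49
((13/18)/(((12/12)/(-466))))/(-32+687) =-3029/5895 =-0.51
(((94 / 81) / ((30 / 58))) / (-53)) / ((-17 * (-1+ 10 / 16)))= -21808 / 3284145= -0.01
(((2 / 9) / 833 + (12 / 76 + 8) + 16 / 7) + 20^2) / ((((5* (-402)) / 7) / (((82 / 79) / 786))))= -2397059137 / 1269868560030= -0.00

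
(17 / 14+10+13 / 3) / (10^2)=653 / 4200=0.16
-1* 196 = -196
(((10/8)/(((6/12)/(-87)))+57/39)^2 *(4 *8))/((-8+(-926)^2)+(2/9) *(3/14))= 5300515752/3043154101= 1.74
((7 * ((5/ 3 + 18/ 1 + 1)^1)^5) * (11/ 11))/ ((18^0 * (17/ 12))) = 25651719296/ 1377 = 18628699.56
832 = 832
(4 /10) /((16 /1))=1 /40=0.02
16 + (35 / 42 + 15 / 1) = 191 / 6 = 31.83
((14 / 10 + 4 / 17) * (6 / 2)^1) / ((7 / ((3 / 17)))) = 1251 / 10115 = 0.12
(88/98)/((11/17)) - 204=-9928/49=-202.61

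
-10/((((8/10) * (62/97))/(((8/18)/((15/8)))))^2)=-1505440/700569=-2.15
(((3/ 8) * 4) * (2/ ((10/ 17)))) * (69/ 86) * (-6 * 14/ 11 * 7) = -517293/ 2365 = -218.73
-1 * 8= -8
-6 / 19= -0.32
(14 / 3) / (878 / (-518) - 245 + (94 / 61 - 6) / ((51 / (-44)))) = -110593 / 5755133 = -0.02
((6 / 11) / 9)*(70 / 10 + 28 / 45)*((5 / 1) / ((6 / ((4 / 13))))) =1372 / 11583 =0.12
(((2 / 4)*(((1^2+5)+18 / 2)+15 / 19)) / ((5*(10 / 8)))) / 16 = 3 / 38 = 0.08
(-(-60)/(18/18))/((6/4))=40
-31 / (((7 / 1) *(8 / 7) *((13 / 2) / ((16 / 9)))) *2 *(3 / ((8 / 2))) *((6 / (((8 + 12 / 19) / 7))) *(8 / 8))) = -20336 / 140049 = -0.15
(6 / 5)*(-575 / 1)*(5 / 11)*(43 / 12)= -24725 / 22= -1123.86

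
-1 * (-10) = 10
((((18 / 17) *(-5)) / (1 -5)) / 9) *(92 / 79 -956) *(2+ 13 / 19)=-565740 / 1501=-376.91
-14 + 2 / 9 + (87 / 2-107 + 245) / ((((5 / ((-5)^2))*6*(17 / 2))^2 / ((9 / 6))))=-116119 / 10404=-11.16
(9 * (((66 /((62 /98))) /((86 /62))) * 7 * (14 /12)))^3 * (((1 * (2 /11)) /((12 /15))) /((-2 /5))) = -30523152567825225 /318028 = -95976305758.69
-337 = -337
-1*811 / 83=-811 / 83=-9.77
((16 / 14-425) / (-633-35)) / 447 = 989 / 696724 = 0.00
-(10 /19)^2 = -100 /361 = -0.28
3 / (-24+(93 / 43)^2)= -1849 / 11909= -0.16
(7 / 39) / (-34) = -7 / 1326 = -0.01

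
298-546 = -248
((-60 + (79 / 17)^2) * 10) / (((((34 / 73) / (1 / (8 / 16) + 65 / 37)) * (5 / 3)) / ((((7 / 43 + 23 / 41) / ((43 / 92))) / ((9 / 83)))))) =-1097332156031408 / 41341907487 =-26542.85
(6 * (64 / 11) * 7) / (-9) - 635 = -662.15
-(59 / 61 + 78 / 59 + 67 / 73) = -842580 / 262727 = -3.21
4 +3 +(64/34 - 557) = -9318/17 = -548.12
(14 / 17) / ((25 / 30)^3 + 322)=3024 / 1184509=0.00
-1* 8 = -8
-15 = -15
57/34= 1.68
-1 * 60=-60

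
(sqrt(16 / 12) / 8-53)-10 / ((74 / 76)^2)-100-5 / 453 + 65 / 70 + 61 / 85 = -119489413777 / 737986830 + sqrt(3) / 12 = -161.77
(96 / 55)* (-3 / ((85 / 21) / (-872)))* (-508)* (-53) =141993298944 / 4675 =30372898.17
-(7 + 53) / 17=-60 / 17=-3.53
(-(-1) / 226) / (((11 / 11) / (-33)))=-33 / 226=-0.15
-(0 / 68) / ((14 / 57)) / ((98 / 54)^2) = 0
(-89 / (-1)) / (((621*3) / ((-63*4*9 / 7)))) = -356 / 23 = -15.48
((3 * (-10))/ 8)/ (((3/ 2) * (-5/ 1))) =1/ 2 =0.50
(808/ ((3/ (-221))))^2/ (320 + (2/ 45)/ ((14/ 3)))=1116028571840/ 100803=11071382.52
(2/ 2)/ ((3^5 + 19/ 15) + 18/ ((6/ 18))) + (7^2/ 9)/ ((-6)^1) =-54604/ 60399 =-0.90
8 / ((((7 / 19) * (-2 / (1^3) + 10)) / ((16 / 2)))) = 21.71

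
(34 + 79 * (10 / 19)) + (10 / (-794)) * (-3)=570377 / 7543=75.62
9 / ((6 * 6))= 1 / 4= 0.25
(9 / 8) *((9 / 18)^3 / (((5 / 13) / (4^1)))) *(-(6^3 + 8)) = -1638 / 5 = -327.60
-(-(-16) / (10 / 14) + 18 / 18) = -117 / 5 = -23.40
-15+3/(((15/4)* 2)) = -73/5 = -14.60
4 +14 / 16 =39 / 8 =4.88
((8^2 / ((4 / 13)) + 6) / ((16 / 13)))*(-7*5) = -48685 / 8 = -6085.62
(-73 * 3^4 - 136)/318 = -6049/318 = -19.02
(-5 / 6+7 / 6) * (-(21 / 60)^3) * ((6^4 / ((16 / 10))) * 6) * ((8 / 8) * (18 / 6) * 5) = -83349 / 80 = -1041.86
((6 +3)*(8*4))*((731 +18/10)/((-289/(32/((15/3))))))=-33767424/7225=-4673.69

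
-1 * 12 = -12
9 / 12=3 / 4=0.75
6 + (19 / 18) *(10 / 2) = 203 / 18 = 11.28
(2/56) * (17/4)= 17/112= 0.15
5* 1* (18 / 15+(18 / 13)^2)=2634 / 169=15.59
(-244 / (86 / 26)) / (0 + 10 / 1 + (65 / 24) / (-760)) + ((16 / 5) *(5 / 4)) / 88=-253003951 / 34497782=-7.33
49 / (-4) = -12.25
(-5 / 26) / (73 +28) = -5 / 2626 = -0.00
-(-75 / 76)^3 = 421875 / 438976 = 0.96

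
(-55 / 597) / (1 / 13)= -715 / 597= -1.20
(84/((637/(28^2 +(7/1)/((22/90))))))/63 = 5108/3003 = 1.70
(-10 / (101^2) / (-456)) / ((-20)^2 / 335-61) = -335 / 9319592796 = -0.00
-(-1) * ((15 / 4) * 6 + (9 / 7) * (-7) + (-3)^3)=-27 / 2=-13.50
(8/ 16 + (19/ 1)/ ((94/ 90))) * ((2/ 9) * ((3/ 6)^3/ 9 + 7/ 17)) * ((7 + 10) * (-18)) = -915397/ 1692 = -541.01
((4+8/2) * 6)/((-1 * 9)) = -16/3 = -5.33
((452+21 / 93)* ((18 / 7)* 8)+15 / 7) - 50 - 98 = 1987085 / 217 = 9157.07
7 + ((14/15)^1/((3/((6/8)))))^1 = 217/30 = 7.23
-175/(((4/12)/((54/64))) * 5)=-2835/32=-88.59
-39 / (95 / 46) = -1794 / 95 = -18.88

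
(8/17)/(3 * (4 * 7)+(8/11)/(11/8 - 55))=9438/1684411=0.01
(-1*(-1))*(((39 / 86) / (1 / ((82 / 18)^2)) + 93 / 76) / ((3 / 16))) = 3753548 / 66177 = 56.72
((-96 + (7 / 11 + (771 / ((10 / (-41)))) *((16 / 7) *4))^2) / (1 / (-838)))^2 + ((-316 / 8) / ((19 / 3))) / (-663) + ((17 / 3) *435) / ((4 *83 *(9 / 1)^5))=886073576522537387632648280210104107099507553 / 1808587078021856632500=489925858306850768174839.50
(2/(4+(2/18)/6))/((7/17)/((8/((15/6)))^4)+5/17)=13369344/8006215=1.67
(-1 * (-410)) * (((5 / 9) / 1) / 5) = 410 / 9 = 45.56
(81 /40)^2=6561 /1600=4.10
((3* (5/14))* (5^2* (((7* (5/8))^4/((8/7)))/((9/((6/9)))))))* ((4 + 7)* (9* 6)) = 377812.39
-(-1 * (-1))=-1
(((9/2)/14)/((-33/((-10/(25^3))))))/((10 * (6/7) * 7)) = 0.00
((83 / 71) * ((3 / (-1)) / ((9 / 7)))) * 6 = -1162 / 71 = -16.37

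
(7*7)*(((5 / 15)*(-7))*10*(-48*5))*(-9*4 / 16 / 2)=-308700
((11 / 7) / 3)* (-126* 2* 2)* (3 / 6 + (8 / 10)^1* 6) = -6996 / 5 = -1399.20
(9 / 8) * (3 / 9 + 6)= 57 / 8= 7.12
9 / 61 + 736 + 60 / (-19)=849535 / 1159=732.99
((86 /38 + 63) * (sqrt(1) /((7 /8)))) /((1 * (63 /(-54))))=-59520 /931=-63.93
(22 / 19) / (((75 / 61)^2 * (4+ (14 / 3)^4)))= 368379 / 230018750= 0.00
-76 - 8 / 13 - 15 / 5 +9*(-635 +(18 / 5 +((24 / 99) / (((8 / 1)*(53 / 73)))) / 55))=-480389565 / 83369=-5762.21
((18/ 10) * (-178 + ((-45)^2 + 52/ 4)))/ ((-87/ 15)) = -16740/ 29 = -577.24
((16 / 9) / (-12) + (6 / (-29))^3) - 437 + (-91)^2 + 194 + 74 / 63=37056020440 / 4609521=8039.02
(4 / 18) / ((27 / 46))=0.38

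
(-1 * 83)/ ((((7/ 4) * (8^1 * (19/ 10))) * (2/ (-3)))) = 4.68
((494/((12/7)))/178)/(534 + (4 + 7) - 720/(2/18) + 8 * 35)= -133/464580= -0.00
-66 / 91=-0.73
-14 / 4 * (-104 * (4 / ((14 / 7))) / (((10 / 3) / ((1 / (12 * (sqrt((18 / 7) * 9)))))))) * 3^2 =34.05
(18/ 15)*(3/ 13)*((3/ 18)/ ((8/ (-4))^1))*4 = -6/ 65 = -0.09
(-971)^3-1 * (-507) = -915498104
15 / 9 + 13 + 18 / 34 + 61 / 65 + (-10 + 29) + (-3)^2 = 146306 / 3315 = 44.13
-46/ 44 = -23/ 22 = -1.05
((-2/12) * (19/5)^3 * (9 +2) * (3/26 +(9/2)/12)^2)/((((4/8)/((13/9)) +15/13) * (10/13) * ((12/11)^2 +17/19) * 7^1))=-1.44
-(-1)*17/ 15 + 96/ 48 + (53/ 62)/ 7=21193/ 6510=3.26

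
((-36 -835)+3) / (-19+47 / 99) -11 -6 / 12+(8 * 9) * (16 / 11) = 403717 / 2882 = 140.08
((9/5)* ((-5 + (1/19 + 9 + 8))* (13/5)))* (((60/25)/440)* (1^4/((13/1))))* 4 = 12366/130625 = 0.09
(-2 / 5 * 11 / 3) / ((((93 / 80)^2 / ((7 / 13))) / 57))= -3745280 / 112437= -33.31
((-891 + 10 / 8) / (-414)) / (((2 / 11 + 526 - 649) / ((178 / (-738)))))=0.00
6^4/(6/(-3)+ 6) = 324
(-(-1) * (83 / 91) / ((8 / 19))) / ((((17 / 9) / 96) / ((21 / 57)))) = 8964 / 221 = 40.56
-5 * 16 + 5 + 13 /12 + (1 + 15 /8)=-1705 /24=-71.04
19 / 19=1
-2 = -2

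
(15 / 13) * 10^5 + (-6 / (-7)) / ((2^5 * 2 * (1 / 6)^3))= 42001053 / 364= 115387.51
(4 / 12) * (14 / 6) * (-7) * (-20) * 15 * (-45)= -73500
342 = 342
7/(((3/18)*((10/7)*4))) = 147/20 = 7.35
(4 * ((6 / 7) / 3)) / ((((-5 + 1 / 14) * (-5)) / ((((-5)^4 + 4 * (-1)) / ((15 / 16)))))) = 768 / 25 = 30.72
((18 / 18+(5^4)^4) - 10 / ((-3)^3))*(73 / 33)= 300750732424576 / 891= 337542909567.43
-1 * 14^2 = -196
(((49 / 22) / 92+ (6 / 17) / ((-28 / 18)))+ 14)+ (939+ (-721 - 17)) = 51735223 / 240856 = 214.80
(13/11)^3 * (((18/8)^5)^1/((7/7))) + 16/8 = 132456541/1362944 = 97.18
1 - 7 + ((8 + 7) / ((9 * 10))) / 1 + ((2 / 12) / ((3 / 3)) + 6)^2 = 1159 / 36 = 32.19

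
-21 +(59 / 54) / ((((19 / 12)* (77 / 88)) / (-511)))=-72503 / 171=-423.99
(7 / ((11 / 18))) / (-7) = -18 / 11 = -1.64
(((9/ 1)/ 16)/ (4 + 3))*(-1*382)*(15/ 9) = -2865/ 56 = -51.16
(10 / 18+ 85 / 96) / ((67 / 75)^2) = 259375 / 143648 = 1.81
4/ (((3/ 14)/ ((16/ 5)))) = 896/ 15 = 59.73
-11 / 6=-1.83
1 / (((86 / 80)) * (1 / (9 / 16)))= 45 / 86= 0.52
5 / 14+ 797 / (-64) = -5419 / 448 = -12.10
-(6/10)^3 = -27/125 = -0.22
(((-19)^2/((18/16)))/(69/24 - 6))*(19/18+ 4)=-1051232/2025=-519.13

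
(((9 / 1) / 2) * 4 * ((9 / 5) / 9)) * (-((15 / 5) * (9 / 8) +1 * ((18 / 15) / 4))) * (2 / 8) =-1323 / 400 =-3.31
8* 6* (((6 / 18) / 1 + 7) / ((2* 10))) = 88 / 5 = 17.60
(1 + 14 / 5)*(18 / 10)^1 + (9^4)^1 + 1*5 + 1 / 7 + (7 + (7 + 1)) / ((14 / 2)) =1150647 / 175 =6575.13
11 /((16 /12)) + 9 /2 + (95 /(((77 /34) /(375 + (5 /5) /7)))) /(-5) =-6758095 /2156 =-3134.55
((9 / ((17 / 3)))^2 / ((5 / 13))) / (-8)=-9477 / 11560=-0.82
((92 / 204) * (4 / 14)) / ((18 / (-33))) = -253 / 1071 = -0.24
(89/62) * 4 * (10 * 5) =8900/31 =287.10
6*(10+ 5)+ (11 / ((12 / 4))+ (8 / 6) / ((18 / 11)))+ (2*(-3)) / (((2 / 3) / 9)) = 364 / 27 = 13.48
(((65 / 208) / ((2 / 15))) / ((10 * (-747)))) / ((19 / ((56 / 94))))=-35 / 3557712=-0.00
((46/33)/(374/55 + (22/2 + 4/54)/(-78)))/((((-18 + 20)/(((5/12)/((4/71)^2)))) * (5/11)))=5217435/172576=30.23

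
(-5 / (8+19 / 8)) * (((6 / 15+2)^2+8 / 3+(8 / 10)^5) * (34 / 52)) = -5580896 / 2023125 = -2.76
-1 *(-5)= 5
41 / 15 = 2.73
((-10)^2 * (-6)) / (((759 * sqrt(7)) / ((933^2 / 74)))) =-87048900 * sqrt(7) / 65527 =-3514.73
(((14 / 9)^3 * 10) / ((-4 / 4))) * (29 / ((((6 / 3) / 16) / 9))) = -6366080 / 81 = -78593.58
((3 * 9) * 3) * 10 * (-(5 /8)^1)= -2025 /4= -506.25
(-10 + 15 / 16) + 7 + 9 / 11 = -219 / 176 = -1.24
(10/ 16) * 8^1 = 5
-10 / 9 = -1.11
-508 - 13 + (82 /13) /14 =-520.55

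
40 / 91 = 0.44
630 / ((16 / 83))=26145 / 8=3268.12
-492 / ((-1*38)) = 246 / 19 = 12.95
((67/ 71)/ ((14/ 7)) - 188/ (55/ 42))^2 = 1248911297209/ 60996100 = 20475.26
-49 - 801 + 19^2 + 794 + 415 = 720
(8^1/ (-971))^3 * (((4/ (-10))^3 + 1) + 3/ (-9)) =-115712/ 343311979125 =-0.00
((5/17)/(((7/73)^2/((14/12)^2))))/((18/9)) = 26645/1224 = 21.77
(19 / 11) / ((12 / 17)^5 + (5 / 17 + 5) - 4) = 1.18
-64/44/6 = -8/33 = -0.24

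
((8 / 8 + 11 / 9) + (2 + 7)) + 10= 191 / 9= 21.22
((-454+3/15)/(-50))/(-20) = -2269/5000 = -0.45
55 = 55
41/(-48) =-41/48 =-0.85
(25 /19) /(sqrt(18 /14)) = 25*sqrt(7) /57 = 1.16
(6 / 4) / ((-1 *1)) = -3 / 2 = -1.50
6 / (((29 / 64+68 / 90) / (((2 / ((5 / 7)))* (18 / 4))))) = 217728 / 3481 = 62.55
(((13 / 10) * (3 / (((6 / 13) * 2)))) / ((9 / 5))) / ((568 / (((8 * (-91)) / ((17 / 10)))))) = -76895 / 43452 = -1.77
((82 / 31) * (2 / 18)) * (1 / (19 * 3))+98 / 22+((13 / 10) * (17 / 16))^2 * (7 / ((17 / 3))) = 30526047089 / 4478284800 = 6.82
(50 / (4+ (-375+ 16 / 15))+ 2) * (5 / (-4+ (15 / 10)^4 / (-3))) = -63680 / 38843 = -1.64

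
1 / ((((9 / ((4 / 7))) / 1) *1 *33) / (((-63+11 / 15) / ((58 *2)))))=-934 / 904365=-0.00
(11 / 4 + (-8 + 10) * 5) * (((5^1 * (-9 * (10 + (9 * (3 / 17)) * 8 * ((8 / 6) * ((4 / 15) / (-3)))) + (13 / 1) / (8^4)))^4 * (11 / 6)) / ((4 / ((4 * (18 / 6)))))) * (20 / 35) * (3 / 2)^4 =1341175018168630852299886829051313 / 309766589569797455872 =4329630965144.59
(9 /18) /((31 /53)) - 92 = -5651 /62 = -91.15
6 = 6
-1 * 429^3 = -78953589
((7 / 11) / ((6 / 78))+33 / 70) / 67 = 6733 / 51590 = 0.13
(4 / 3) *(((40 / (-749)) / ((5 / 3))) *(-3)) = 96 / 749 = 0.13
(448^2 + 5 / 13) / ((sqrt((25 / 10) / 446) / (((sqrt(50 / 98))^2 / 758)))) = 13045785*sqrt(1115) / 241423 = 1804.38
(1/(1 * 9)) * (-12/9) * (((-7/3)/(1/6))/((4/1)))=14/27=0.52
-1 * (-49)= 49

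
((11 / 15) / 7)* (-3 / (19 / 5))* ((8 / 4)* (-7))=22 / 19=1.16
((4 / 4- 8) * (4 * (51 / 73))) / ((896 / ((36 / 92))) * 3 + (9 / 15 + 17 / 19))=-203490 / 71473789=-0.00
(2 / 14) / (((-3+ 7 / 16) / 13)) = -208 / 287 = -0.72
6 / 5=1.20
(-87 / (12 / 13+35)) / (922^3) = -1131 / 366024068216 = -0.00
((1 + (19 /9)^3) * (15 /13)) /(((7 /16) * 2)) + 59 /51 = 799247 /53703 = 14.88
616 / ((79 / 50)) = 30800 / 79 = 389.87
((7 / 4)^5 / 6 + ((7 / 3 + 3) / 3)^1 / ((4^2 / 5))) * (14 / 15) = 424627 / 138240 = 3.07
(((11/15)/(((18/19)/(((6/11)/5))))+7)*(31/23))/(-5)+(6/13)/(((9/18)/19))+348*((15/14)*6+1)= 6123841826/2354625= 2600.77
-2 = -2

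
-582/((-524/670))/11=97485/1441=67.65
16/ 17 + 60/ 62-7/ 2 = -1677/ 1054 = -1.59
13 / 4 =3.25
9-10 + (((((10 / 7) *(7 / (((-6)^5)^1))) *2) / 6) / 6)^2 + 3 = 2.00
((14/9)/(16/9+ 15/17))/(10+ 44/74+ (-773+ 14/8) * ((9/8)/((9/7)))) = -64/72699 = -0.00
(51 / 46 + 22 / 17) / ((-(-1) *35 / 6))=5637 / 13685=0.41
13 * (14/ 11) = 182/ 11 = 16.55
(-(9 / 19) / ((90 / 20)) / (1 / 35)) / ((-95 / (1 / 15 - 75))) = -15736 / 5415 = -2.91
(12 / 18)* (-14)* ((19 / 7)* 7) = -532 / 3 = -177.33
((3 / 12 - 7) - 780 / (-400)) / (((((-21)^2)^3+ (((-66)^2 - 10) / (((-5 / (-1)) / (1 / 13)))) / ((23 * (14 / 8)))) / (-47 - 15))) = 3114384 / 897542473649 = 0.00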